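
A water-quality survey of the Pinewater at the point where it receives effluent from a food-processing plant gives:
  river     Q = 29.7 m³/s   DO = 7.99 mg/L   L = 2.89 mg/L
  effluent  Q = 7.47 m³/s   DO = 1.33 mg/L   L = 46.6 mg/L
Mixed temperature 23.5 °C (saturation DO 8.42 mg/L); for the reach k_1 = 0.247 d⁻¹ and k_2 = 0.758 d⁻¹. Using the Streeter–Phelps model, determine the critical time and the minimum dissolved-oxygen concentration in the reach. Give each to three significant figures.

Mixed DO = (29.7×7.99 + 7.47×1.33)/(29.7+7.47) = 247.2/37.17 = 6.652 mg/L.
Mixed L₀ = (29.7×2.89 + 7.47×46.6)/(37.17) = 433.9/37.17 = 11.67 mg/L.
Initial deficit D₀ = C_s − DO₀ = 8.42 − 6.652 = 1.768 mg/L.
t_c = (1/0.5110) ln[(0.758/0.247)(1 − 1.768×0.5110/(0.247×11.67))] = 1.957 × ln(2.107) = 1.459 d.
D_c = (0.247/0.758) × 11.67 × e^(−0.247×1.459) = 0.3259 × 11.67 × 0.6975 = 2.653 mg/L.
Minimum DO = 8.42 − 2.653 = 5.767 mg/L.

t_c ≈ 1.46 d; minimum DO ≈ 5.77 mg/L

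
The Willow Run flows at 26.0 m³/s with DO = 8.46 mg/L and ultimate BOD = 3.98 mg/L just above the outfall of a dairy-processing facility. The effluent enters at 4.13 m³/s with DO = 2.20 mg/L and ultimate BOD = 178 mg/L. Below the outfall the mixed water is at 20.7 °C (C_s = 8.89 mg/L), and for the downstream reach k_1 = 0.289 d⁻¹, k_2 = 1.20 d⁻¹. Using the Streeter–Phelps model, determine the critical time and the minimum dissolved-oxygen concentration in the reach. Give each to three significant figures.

Mixed DO = (26.0×8.46 + 4.13×2.20)/(26.0+4.13) = 229.0/30.13 = 7.602 mg/L.
Mixed L₀ = (26.0×3.98 + 4.13×178)/(30.13) = 838.6/30.13 = 27.83 mg/L.
Initial deficit D₀ = C_s − DO₀ = 8.89 − 7.602 = 1.288 mg/L.
t_c = (1/0.9110) ln[(1.20/0.289)(1 − 1.288×0.9110/(0.289×27.83))] = 1.098 × ln(3.547) = 1.390 d.
D_c = (0.289/1.20) × 27.83 × e^(−0.289×1.390) = 0.2408 × 27.83 × 0.6692 = 4.486 mg/L.
Minimum DO = 8.89 − 4.486 = 4.404 mg/L.

t_c ≈ 1.39 d; minimum DO ≈ 4.40 mg/L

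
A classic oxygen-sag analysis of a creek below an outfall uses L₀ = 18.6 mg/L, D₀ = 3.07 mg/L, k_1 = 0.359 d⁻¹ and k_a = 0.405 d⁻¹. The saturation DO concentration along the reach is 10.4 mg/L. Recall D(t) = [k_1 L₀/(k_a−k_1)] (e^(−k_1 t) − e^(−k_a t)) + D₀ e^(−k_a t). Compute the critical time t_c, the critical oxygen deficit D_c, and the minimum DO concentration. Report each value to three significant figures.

At the critical point dD/dt = 0, so k_1 L₀ e^(−k_1 t) = k_a D. Substituting D(t) from the Streeter–Phelps equation and solving for t gives
t_c = ln[(k_a/k_1)(1 − D₀(k_a−k_1)/(k_1 L₀))] / (k_a−k_1).
Here k_a−k_1 = 0.04600 d⁻¹ and 1 − D₀(k_a−k_1)/(k_1 L₀) = 1 − 3.07×0.04600/(0.359×18.6) = 0.9789, so
t_c = ln(1.128 × 0.9789) / 0.04600 = 0.09919 / 0.04600 = 2.156 d.
L(t_c) = L₀ e^(−k_1 t_c) = 18.6 × 0.4611 = 8.577 mg/L, and at the critical point k_a D_c = k_1 L, so D_c = (0.359/0.405) × 8.577 = 7.603 mg/L.
Minimum DO = C_s − D_c = 10.4 − 7.603 = 2.797 mg/L.

t_c ≈ 2.16 d; D_c ≈ 7.60 mg/L; min DO ≈ 2.80 mg/L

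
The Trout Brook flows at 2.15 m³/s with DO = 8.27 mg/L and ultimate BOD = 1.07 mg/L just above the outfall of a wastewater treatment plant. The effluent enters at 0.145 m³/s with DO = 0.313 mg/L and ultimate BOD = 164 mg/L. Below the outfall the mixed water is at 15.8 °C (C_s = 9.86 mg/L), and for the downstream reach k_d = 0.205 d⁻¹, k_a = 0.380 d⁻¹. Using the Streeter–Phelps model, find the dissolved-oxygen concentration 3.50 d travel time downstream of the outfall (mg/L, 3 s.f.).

Mixed DO = (2.15×8.27 + 0.145×0.313)/(2.15+0.145) = 17.83/2.295 = 7.767 mg/L.
Mixed L₀ = (2.15×1.07 + 0.145×164)/(2.295) = 26.08/2.295 = 11.36 mg/L.
Initial deficit D₀ = C_s − DO₀ = 9.86 − 7.767 = 2.093 mg/L.
D(3.50) = [0.205×11.36/(0.380−0.205)](e^(−0.205×3.50) − e^(−0.380×3.50)) + 2.093 e^(−0.380×3.50)
= 13.31 × (0.4880 − 0.2645) + 2.093 × 0.2645 = 3.529 mg/L.
DO = 9.86 − 3.529 = 6.331 mg/L.

DO ≈ 6.33 mg/L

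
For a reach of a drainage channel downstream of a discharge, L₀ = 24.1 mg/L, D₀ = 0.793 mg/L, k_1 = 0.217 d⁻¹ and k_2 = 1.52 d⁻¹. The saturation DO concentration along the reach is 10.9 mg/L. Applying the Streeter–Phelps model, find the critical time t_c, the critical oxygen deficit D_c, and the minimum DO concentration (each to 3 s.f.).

t_c ≈ 1.32 d; D_c ≈ 2.58 mg/L; min DO ≈ 8.32 mg/L

t_c = [1/(k_2−k_1)] ln[(k_2/k_1)(1 − D₀(k_2−k_1)/(k_1 L₀))]
= [1/(1.52−0.217)] ln[(1.52/0.217)(1 − 0.793×1.303/(0.217×24.1))]
= (1/1.303) ln[7.005 × 0.8024] = 0.7675 × ln(5.621) = 0.7675 × 1.726 = 1.325 d.
L(t_c) = L₀ e^(−k_1 t_c) = 24.1 × 0.7501 = 18.08 mg/L, and at the critical point k_2 D_c = k_1 L, so D_c = (0.217/1.52) × 18.08 = 2.581 mg/L.
Minimum DO = C_s − D_c = 10.9 − 2.581 = 8.319 mg/L.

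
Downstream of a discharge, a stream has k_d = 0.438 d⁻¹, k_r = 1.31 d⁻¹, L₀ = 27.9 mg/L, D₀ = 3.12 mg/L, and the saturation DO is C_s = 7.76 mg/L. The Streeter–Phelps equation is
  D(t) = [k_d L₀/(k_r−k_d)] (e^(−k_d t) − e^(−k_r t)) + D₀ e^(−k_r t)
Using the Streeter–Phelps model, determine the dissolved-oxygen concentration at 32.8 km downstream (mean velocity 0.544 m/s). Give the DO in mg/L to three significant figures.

DO ≈ 1.80 mg/L

Travel time t = x/v = 32.8 km / (0.544 m/s) = 32800 m / 0.544 m/s = 60290 s = 0.6978 d.
k_d L₀/(k_r−k_d) = 0.438×27.9/(1.31−0.438) = 12.22/0.8720 = 14.01 mg/L.
e^(−k_d t) = e^(−0.438×0.6978) = 0.7366; e^(−k_r t) = e^(−1.31×0.6978) = 0.4008.
D = 14.01 × (0.7366 − 0.4008) + 3.12 × 0.4008 = 4.706 + 1.251 = 5.956 mg/L.
DO = C_s − D = 7.76 − 5.956 = 1.804 mg/L.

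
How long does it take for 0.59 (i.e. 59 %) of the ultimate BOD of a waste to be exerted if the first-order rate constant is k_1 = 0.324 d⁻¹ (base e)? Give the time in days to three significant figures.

t ≈ 2.75 d

y/L₀ = 1 − e^(−k_1 t) = 0.59 ⇒ e^(−k_1 t) = 0.410
t = −ln(0.410) / 0.324 = 0.8916 / 0.324 = 2.752 d.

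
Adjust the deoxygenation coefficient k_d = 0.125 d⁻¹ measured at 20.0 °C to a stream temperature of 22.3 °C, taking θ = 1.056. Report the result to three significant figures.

k_d ≈ 0.142 d⁻¹

k_d(T₂) = k_d(T₁) · θ^(T₂−T₁) = 0.125 × 1.056^(22.3−20.0)
= 0.125 × 1.056^2.30 = 0.125 × 1.134 = 0.1417 d⁻¹.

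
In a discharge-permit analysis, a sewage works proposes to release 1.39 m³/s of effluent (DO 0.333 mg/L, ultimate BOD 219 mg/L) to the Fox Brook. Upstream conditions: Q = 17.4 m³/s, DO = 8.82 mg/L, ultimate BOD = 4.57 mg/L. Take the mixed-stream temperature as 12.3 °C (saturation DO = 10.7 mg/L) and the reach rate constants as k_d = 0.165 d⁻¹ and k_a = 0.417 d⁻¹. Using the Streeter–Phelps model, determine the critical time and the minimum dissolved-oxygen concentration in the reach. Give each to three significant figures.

t_c ≈ 2.86 d; minimum DO ≈ 5.65 mg/L

Mixed DO = (17.4×8.82 + 1.39×0.333)/(17.4+1.39) = 153.9/18.79 = 8.192 mg/L.
Mixed L₀ = (17.4×4.57 + 1.39×219)/(18.79) = 383.9/18.79 = 20.43 mg/L.
Initial deficit D₀ = C_s − DO₀ = 10.7 − 8.192 = 2.508 mg/L.
t_c = (1/0.2520) ln[(0.417/0.165)(1 − 2.508×0.2520/(0.165×20.43))] = 3.968 × ln(2.054) = 2.855 d.
D_c = (0.165/0.417) × 20.43 × e^(−0.165×2.855) = 0.3957 × 20.43 × 0.6243 = 5.047 mg/L.
Minimum DO = 10.7 − 5.047 = 5.653 mg/L.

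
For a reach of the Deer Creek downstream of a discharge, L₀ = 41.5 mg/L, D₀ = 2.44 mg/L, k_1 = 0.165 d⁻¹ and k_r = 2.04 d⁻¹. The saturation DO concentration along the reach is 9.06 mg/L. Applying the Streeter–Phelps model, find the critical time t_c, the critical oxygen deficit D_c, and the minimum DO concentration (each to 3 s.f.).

t_c = [1/(k_r−k_1)] ln[(k_r/k_1)(1 − D₀(k_r−k_1)/(k_1 L₀))]
= [1/(2.04−0.165)] ln[(2.04/0.165)(1 − 2.44×1.875/(0.165×41.5))]
= (1/1.875) ln[12.36 × 0.3319] = 0.5333 × ln(4.103) = 0.5333 × 1.412 = 0.7529 d.
L(t_c) = L₀ e^(−k_1 t_c) = 41.5 × 0.8832 = 36.65 mg/L, and at the critical point k_r D_c = k_1 L, so D_c = (0.165/2.04) × 36.65 = 2.964 mg/L.
Minimum DO = C_s − D_c = 9.06 − 2.964 = 6.096 mg/L.

t_c ≈ 0.753 d; D_c ≈ 2.96 mg/L; min DO ≈ 6.10 mg/L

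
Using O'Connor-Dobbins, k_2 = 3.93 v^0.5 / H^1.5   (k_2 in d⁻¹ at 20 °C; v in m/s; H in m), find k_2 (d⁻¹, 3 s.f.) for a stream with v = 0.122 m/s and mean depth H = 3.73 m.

k_2 ≈ 0.191 d⁻¹

k_2 = 3.93 × 0.122^0.5 / 3.73^1.5 = 3.93 × 0.3493 / 7.204 = 0.1906 d⁻¹.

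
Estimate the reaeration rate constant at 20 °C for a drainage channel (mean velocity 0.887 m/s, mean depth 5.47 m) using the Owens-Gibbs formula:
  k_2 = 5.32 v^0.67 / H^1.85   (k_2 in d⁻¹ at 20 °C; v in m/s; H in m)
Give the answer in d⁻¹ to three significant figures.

k_2 ≈ 0.212 d⁻¹

k_2 = 5.32 × 0.887^0.67 / 5.47^1.85 = 5.32 × 0.9228 / 23.19 = 0.2117 d⁻¹.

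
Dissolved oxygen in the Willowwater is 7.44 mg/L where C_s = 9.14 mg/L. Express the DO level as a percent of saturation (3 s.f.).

% saturation = C/C_s × 100 = 7.44/9.14 × 100 = 81.4 %.

81.4 % saturation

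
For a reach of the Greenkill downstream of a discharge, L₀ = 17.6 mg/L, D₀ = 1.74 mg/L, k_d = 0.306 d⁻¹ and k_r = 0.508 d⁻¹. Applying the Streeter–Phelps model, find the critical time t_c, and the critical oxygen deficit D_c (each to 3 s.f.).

With k_r/k_d = 1.660 and 1 − D₀(k_r−k_d)/(k_d L₀) = 0.9347,
t_c = ln(1.660 × 0.9347) / (0.508 − 0.306) = ln(1.552) / 0.2020 = 0.4394/0.2020 = 2.175 d.
D_c = (k_d/k_r) L₀ e^(−k_d t_c) = (0.306/0.508) × 17.6 × e^(−0.306×2.175) = 0.6024 × 17.6 × 0.5139 = 5.449 mg/L.

t_c ≈ 2.18 d; D_c ≈ 5.45 mg/L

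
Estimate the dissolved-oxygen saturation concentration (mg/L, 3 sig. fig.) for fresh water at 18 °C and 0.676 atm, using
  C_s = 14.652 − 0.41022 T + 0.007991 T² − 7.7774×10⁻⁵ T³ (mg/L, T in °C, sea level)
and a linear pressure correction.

C_s ≈ 6.36 mg/L

At sea level: C_s = 14.652 − 0.41022×18 + 0.007991×18² − 7.7774×10⁻⁵×18³ = 9.404 mg/L.
Pressure correction: C_s' = 9.404 × 0.676 = 6.357 mg/L.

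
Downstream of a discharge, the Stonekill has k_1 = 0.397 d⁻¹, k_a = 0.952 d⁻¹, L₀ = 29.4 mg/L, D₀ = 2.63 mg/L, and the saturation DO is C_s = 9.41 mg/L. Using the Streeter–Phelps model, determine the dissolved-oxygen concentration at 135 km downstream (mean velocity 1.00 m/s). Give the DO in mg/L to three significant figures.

Travel time t = x/v = 135 km / (1.00 m/s) = 135000 m / 1.00 m/s = 135000 s = 1.562 d.
k_1 L₀/(k_a−k_1) = 0.397×29.4/(0.952−0.397) = 11.67/0.5550 = 21.03 mg/L.
e^(−k_1 t) = e^(−0.397×1.562) = 0.5378; e^(−k_a t) = e^(−0.952×1.562) = 0.2259.
D = 21.03 × (0.5378 − 0.2259) + 2.63 × 0.2259 = 6.558 + 0.5942 = 7.152 mg/L.
DO = C_s − D = 9.41 − 7.152 = 2.258 mg/L.

DO ≈ 2.26 mg/L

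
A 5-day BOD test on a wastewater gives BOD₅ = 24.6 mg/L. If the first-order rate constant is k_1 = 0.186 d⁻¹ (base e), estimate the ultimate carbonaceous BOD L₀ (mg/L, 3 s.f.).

L₀ ≈ 40.6 mg/L

BOD₅ = L₀(1 − e^(−5k_1)) ⇒ L₀ = BOD₅ / (1 − e^(−5×0.186))
= 24.6 / (1 − 0.3946) = 24.6 / 0.6054 = 40.63 mg/L.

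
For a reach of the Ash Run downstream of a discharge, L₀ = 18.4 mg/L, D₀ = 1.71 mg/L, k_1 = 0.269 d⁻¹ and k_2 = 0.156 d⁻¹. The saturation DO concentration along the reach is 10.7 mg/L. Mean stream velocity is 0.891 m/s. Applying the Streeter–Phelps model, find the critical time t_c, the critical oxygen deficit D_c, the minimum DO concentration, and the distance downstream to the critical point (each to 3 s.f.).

With k_2/k_1 = 0.5799 and 1 − D₀(k_2−k_1)/(k_1 L₀) = 1.039,
t_c = ln(0.5799 × 1.039) / (0.156 − 0.269) = ln(0.6026) / -0.1130 = -0.5066/-0.1130 = 4.483 d.
L(t_c) = L₀ e^(−k_1 t_c) = 18.4 × 0.2994 = 5.509 mg/L, and at the critical point k_2 D_c = k_1 L, so D_c = (0.269/0.156) × 5.509 = 9.500 mg/L.
Minimum DO = C_s − D_c = 10.7 − 9.500 = 1.200 mg/L.
x_c = v t_c = 0.891 m/s × 4.483 d × 86400 s/d = 345100 m ≈ 345 km.

t_c ≈ 4.48 d; D_c ≈ 9.50 mg/L; min DO ≈ 1.20 mg/L; x_c ≈ 345 km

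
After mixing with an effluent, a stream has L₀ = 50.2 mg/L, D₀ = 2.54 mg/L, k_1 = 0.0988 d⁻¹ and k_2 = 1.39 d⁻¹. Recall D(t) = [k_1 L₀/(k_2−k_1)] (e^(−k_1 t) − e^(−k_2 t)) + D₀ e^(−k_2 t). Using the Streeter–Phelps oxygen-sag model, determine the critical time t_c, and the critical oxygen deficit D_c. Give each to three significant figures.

With k_2/k_1 = 14.07 and 1 − D₀(k_2−k_1)/(k_1 L₀) = 0.3387,
t_c = ln(14.07 × 0.3387) / (1.39 − 0.0988) = ln(4.766) / 1.291 = 1.561/1.291 = 1.209 d.
D_c = (k_1/k_2) L₀ e^(−k_1 t_c) = (0.0988/1.39) × 50.2 × e^(−0.0988×1.209) = 0.07108 × 50.2 × 0.8874 = 3.166 mg/L.

t_c ≈ 1.21 d; D_c ≈ 3.17 mg/L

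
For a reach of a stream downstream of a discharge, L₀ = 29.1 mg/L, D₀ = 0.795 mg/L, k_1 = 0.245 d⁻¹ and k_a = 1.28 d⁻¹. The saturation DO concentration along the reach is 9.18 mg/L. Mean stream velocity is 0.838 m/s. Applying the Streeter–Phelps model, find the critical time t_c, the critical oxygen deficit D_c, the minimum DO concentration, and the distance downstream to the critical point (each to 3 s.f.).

t_c ≈ 1.48 d; D_c ≈ 3.88 mg/L; min DO ≈ 5.30 mg/L; x_c ≈ 107 km

t_c = [1/(k_a−k_1)] ln[(k_a/k_1)(1 − D₀(k_a−k_1)/(k_1 L₀))]
= [1/(1.28−0.245)] ln[(1.28/0.245)(1 − 0.795×1.035/(0.245×29.1))]
= (1/1.035) ln[5.224 × 0.8846] = 0.9662 × ln(4.622) = 0.9662 × 1.531 = 1.479 d.
D_c = (k_1/k_a) L₀ e^(−k_1 t_c) = (0.245/1.28) × 29.1 × e^(−0.245×1.479) = 0.1914 × 29.1 × 0.6960 = 3.877 mg/L.
Minimum DO = C_s − D_c = 9.18 − 3.877 = 5.303 mg/L.
x_c = v t_c = 0.838 m/s × 1.479 d × 86400 s/d = 107100 m ≈ 107 km.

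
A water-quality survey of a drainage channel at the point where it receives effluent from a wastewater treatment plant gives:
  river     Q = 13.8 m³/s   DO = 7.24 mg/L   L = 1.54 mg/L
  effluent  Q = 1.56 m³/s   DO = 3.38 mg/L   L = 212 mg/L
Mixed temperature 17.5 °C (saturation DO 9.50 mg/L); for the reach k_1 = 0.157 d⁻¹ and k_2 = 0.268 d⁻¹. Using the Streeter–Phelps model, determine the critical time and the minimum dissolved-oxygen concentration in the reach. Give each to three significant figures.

t_c ≈ 4.05 d; minimum DO ≈ 2.39 mg/L

Mixed DO = (13.8×7.24 + 1.56×3.38)/(13.8+1.56) = 105.2/15.36 = 6.848 mg/L.
Mixed L₀ = (13.8×1.54 + 1.56×212)/(15.36) = 352.0/15.36 = 22.91 mg/L.
Initial deficit D₀ = C_s − DO₀ = 9.50 − 6.848 = 2.652 mg/L.
t_c = (1/0.1110) ln[(0.268/0.157)(1 − 2.652×0.1110/(0.157×22.91))] = 9.009 × ln(1.567) = 4.048 d.
D_c = (0.157/0.268) × 22.91 × e^(−0.157×4.048) = 0.5858 × 22.91 × 0.5296 = 7.110 mg/L.
Minimum DO = 9.50 − 7.110 = 2.390 mg/L.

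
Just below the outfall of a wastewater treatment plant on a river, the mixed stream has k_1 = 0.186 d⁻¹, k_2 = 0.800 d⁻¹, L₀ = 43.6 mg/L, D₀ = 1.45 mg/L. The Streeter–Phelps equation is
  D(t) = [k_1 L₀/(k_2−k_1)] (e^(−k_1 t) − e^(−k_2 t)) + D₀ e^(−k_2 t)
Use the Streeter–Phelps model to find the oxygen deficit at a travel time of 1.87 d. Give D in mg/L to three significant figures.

k_1 L₀/(k_2−k_1) = 0.186×43.6/(0.800−0.186) = 8.110/0.6140 = 13.21 mg/L.
e^(−k_1 t) = e^(−0.186×1.870) = 0.7062; e^(−k_2 t) = e^(−0.800×1.870) = 0.2240.
D = 13.21 × (0.7062 − 0.2240) + 1.45 × 0.2240 = 6.369 + 0.3248 = 6.694 mg/L.

D ≈ 6.69 mg/L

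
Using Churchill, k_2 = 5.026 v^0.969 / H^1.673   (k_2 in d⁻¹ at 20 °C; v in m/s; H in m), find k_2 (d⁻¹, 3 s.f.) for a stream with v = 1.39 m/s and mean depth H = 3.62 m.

k_2 ≈ 0.804 d⁻¹

k_2 = 5.026 × 1.39^0.969 / 3.62^1.673 = 5.026 × 1.376 / 8.604 = 0.8037 d⁻¹.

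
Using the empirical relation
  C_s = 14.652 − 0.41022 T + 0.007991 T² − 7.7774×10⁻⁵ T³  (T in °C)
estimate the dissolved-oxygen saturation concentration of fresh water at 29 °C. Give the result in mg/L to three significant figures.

C_s ≈ 7.58 mg/L

C_s = 14.652 − 0.41022×29 + 0.007991×29² − 7.7774×10⁻⁵×29³ = 7.579 mg/L.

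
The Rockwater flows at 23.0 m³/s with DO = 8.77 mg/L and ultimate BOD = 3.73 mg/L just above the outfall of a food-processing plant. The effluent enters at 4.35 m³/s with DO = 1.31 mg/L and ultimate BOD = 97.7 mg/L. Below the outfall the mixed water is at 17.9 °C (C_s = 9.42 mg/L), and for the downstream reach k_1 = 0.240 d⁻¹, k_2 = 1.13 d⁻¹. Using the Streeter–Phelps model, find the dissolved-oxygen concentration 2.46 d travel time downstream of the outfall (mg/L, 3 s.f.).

DO ≈ 6.83 mg/L

Mixed DO = (23.0×8.77 + 4.35×1.31)/(23.0+4.35) = 207.4/27.35 = 7.583 mg/L.
Mixed L₀ = (23.0×3.73 + 4.35×97.7)/(27.35) = 510.8/27.35 = 18.68 mg/L.
Initial deficit D₀ = C_s − DO₀ = 9.42 − 7.583 = 1.837 mg/L.
D(2.46) = [0.240×18.68/(1.13−0.240)](e^(−0.240×2.46) − e^(−1.13×2.46)) + 1.837 e^(−1.13×2.46)
= 5.036 × (0.5541 − 0.06205) + 1.837 × 0.06205 = 2.592 mg/L.
DO = 9.42 − 2.592 = 6.828 mg/L.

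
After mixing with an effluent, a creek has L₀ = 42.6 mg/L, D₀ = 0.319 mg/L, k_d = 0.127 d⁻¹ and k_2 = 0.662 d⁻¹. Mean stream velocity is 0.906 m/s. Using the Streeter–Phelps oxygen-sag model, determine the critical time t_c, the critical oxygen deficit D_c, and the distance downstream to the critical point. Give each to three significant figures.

t_c ≈ 3.03 d; D_c ≈ 5.56 mg/L; x_c ≈ 237 km

With k_2/k_d = 5.213 and 1 − D₀(k_2−k_d)/(k_d L₀) = 0.9685,
t_c = ln(5.213 × 0.9685) / (0.662 − 0.127) = ln(5.048) / 0.5350 = 1.619/0.5350 = 3.026 d.
L(t_c) = L₀ e^(−k_d t_c) = 42.6 × 0.6809 = 29.01 mg/L, and at the critical point k_2 D_c = k_d L, so D_c = (0.127/0.662) × 29.01 = 5.565 mg/L.
x_c = v t_c = 0.906 m/s × 3.026 d × 86400 s/d = 236900 m ≈ 237 km.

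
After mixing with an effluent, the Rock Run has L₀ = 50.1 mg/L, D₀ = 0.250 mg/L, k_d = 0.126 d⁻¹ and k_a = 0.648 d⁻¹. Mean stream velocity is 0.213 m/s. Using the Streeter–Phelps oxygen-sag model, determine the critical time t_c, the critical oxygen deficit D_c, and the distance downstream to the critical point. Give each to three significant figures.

t_c = [1/(k_a−k_d)] ln[(k_a/k_d)(1 − D₀(k_a−k_d)/(k_d L₀))]
= [1/(0.648−0.126)] ln[(0.648/0.126)(1 − 0.250×0.5220/(0.126×50.1))]
= (1/0.5220) ln[5.143 × 0.9793] = 1.916 × ln(5.037) = 1.916 × 1.617 = 3.097 d.
L(t_c) = L₀ e^(−k_d t_c) = 50.1 × 0.6769 = 33.91 mg/L, and at the critical point k_a D_c = k_d L, so D_c = (0.126/0.648) × 33.91 = 6.594 mg/L.
x_c = v t_c = 0.213 m/s × 3.097 d × 86400 s/d = 57000 m ≈ 57.0 km.

t_c ≈ 3.10 d; D_c ≈ 6.59 mg/L; x_c ≈ 57.0 km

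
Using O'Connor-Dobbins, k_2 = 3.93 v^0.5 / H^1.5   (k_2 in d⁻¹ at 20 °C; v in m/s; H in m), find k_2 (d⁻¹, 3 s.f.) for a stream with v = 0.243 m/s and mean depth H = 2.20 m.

k_2 ≈ 0.594 d⁻¹

k_2 = 3.93 × 0.243^0.5 / 2.20^1.5 = 3.93 × 0.4930 / 3.263 = 0.5937 d⁻¹.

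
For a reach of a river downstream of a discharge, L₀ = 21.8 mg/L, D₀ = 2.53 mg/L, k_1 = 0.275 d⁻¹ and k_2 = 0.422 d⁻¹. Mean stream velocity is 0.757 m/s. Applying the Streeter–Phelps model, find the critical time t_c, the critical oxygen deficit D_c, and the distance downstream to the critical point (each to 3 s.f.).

t_c ≈ 2.48 d; D_c ≈ 7.19 mg/L; x_c ≈ 162 km

With k_2/k_1 = 1.535 and 1 − D₀(k_2−k_1)/(k_1 L₀) = 0.9380,
t_c = ln(1.535 × 0.9380) / (0.422 − 0.275) = ln(1.439) / 0.1470 = 0.3642/0.1470 = 2.477 d.
L(t_c) = L₀ e^(−k_1 t_c) = 21.8 × 0.5060 = 11.03 mg/L, and at the critical point k_2 D_c = k_1 L, so D_c = (0.275/0.422) × 11.03 = 7.188 mg/L.
x_c = v t_c = 0.757 m/s × 2.477 d × 86400 s/d = 162000 m ≈ 162 km.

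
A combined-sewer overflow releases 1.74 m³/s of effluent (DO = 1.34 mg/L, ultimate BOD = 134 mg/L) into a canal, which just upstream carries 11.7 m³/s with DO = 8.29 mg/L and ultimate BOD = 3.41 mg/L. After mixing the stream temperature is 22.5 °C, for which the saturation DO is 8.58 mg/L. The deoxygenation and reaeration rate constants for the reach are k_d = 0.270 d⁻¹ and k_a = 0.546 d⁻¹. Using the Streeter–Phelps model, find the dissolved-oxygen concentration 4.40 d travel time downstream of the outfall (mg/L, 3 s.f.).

DO ≈ 4.21 mg/L

Mixed DO = (11.7×8.29 + 1.74×1.34)/(11.7+1.74) = 99.32/13.44 = 7.390 mg/L.
Mixed L₀ = (11.7×3.41 + 1.74×134)/(13.44) = 273.1/13.44 = 20.32 mg/L.
Initial deficit D₀ = C_s − DO₀ = 8.58 − 7.390 = 1.190 mg/L.
D(4.40) = [0.270×20.32/(0.546−0.270)](e^(−0.270×4.40) − e^(−0.546×4.40)) + 1.190 e^(−0.546×4.40)
= 19.88 × (0.3048 − 0.09050) + 1.190 × 0.09050 = 4.367 mg/L.
DO = 8.58 − 4.367 = 4.213 mg/L.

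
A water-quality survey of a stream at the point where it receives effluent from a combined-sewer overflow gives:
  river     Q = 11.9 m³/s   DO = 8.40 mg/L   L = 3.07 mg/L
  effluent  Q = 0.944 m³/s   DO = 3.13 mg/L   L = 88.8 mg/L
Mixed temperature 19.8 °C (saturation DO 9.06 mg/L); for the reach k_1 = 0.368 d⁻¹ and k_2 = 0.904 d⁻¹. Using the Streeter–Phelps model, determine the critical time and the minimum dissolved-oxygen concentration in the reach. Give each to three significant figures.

Mixed DO = (11.9×8.40 + 0.944×3.13)/(11.9+0.944) = 102.9/12.84 = 8.013 mg/L.
Mixed L₀ = (11.9×3.07 + 0.944×88.8)/(12.84) = 120.4/12.84 = 9.371 mg/L.
Initial deficit D₀ = C_s − DO₀ = 9.06 − 8.013 = 1.047 mg/L.
t_c = (1/0.5360) ln[(0.904/0.368)(1 − 1.047×0.5360/(0.368×9.371))] = 1.866 × ln(2.057) = 1.345 d.
D_c = (0.368/0.904) × 9.371 × e^(−0.368×1.345) = 0.4071 × 9.371 × 0.6095 = 2.325 mg/L.
Minimum DO = 9.06 − 2.325 = 6.735 mg/L.

t_c ≈ 1.35 d; minimum DO ≈ 6.73 mg/L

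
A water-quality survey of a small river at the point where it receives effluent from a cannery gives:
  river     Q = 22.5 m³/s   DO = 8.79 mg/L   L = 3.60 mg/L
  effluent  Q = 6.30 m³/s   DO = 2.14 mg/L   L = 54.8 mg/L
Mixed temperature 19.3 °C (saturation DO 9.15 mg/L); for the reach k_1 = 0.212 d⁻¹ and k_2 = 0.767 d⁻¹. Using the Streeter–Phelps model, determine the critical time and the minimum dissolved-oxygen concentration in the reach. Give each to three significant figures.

Mixed DO = (22.5×8.79 + 6.30×2.14)/(22.5+6.30) = 211.3/28.80 = 7.335 mg/L.
Mixed L₀ = (22.5×3.60 + 6.30×54.8)/(28.80) = 426.2/28.80 = 14.80 mg/L.
Initial deficit D₀ = C_s − DO₀ = 9.15 − 7.335 = 1.815 mg/L.
t_c = (1/0.5550) ln[(0.767/0.212)(1 − 1.815×0.5550/(0.212×14.80))] = 1.802 × ln(2.457) = 1.619 d.
D_c = (0.212/0.767) × 14.80 × e^(−0.212×1.619) = 0.2764 × 14.80 × 0.7094 = 2.902 mg/L.
Minimum DO = 9.15 − 2.902 = 6.248 mg/L.

t_c ≈ 1.62 d; minimum DO ≈ 6.25 mg/L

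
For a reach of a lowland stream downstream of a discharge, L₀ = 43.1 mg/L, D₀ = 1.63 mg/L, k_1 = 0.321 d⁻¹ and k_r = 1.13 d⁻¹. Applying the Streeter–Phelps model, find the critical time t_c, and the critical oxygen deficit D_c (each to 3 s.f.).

At the critical point dD/dt = 0, so k_1 L₀ e^(−k_1 t) = k_r D. Substituting D(t) from the Streeter–Phelps equation and solving for t gives
t_c = ln[(k_r/k_1)(1 − D₀(k_r−k_1)/(k_1 L₀))] / (k_r−k_1).
Here k_r−k_1 = 0.8090 d⁻¹ and 1 − D₀(k_r−k_1)/(k_1 L₀) = 1 − 1.63×0.8090/(0.321×43.1) = 0.9047, so
t_c = ln(3.520 × 0.9047) / 0.8090 = 1.158 / 0.8090 = 1.432 d.
D_c = (k_1/k_r) L₀ e^(−k_1 t_c) = (0.321/1.13) × 43.1 × e^(−0.321×1.432) = 0.2841 × 43.1 × 0.6315 = 7.732 mg/L.

t_c ≈ 1.43 d; D_c ≈ 7.73 mg/L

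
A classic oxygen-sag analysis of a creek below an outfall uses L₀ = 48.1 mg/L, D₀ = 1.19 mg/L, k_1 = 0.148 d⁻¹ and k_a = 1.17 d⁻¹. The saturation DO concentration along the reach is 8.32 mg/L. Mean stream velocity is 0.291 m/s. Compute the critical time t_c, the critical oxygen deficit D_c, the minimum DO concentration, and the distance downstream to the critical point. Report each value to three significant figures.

t_c ≈ 1.84 d; D_c ≈ 4.63 mg/L; min DO ≈ 3.69 mg/L; x_c ≈ 46.3 km

At the critical point dD/dt = 0, so k_1 L₀ e^(−k_1 t) = k_a D. Substituting D(t) from the Streeter–Phelps equation and solving for t gives
t_c = ln[(k_a/k_1)(1 − D₀(k_a−k_1)/(k_1 L₀))] / (k_a−k_1).
Here k_a−k_1 = 1.022 d⁻¹ and 1 − D₀(k_a−k_1)/(k_1 L₀) = 1 − 1.19×1.022/(0.148×48.1) = 0.8292, so
t_c = ln(7.905 × 0.8292) / 1.022 = 1.880 / 1.022 = 1.840 d.
L(t_c) = L₀ e^(−k_1 t_c) = 48.1 × 0.7616 = 36.63 mg/L, and at the critical point k_a D_c = k_1 L, so D_c = (0.148/1.17) × 36.63 = 4.634 mg/L.
Minimum DO = C_s − D_c = 8.32 − 4.634 = 3.686 mg/L.
x_c = v t_c = 0.291 m/s × 1.840 d × 86400 s/d = 46260 m ≈ 46.3 km.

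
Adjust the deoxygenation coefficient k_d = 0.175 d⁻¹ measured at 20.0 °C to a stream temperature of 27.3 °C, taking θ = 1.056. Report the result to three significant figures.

k_d(T₂) = k_d(T₁) · θ^(T₂−T₁) = 0.175 × 1.056^(27.3−20.0)
= 0.175 × 1.056^7.30 = 0.175 × 1.488 = 0.2605 d⁻¹.

k_d ≈ 0.260 d⁻¹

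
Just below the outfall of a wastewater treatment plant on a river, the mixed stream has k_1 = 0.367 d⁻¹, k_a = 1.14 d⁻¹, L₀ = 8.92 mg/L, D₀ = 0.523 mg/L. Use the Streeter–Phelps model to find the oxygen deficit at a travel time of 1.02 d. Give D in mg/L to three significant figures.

k_1 L₀/(k_a−k_1) = 0.367×8.92/(1.14−0.367) = 3.274/0.7730 = 4.235 mg/L.
e^(−k_1 t) = e^(−0.367×1.020) = 0.6877; e^(−k_a t) = e^(−1.14×1.020) = 0.3126.
D = 4.235 × (0.6877 − 0.3126) + 0.523 × 0.3126 = 1.589 + 0.1635 = 1.752 mg/L.

D ≈ 1.75 mg/L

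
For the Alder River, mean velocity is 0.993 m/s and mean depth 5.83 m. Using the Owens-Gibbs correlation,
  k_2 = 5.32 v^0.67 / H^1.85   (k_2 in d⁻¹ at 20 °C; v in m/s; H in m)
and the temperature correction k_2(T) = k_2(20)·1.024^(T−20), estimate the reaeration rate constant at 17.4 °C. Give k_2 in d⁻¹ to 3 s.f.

k_2(20) = 5.32 × 0.993^0.67 / 5.83^1.85 = 5.32 × 0.9953 / 26.09 = 0.2029 d⁻¹.
k_2(17.4) = 0.2029 × 1.024^(17.4−20) = 0.2029 × 0.9402 = 0.1908 d⁻¹.

k_2 ≈ 0.191 d⁻¹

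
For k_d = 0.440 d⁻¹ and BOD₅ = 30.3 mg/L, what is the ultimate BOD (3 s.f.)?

L₀ ≈ 34.1 mg/L

BOD₅ = L₀(1 − e^(−5k_d)) ⇒ L₀ = BOD₅ / (1 − e^(−5×0.440))
= 30.3 / (1 − 0.1108) = 30.3 / 0.8892 = 34.08 mg/L.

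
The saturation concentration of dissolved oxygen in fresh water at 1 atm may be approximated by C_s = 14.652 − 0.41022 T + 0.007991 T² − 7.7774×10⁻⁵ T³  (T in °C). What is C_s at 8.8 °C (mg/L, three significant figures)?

C_s ≈ 11.6 mg/L

C_s = 14.652 − 0.41022×8.8 + 0.007991×8.8² − 7.7774×10⁻⁵×8.8³ = 11.61 mg/L.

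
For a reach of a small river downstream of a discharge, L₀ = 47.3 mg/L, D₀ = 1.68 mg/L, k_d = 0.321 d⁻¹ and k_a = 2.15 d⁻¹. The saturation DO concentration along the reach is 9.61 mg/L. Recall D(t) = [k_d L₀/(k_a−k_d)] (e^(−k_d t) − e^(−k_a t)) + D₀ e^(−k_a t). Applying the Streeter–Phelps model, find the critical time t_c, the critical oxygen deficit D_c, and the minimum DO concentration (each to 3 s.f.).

t_c ≈ 0.916 d; D_c ≈ 5.26 mg/L; min DO ≈ 4.35 mg/L

t_c = [1/(k_a−k_d)] ln[(k_a/k_d)(1 − D₀(k_a−k_d)/(k_d L₀))]
= [1/(2.15−0.321)] ln[(2.15/0.321)(1 − 1.68×1.829/(0.321×47.3))]
= (1/1.829) ln[6.698 × 0.7976] = 0.5467 × ln(5.342) = 0.5467 × 1.676 = 0.9162 d.
L(t_c) = L₀ e^(−k_d t_c) = 47.3 × 0.7452 = 35.25 mg/L, and at the critical point k_a D_c = k_d L, so D_c = (0.321/2.15) × 35.25 = 5.263 mg/L.
Minimum DO = C_s − D_c = 9.61 − 5.263 = 4.347 mg/L.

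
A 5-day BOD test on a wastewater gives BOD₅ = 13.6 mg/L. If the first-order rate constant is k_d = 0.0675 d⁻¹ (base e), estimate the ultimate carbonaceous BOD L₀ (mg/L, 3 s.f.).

BOD₅ = L₀(1 − e^(−5k_d)) ⇒ L₀ = BOD₅ / (1 − e^(−5×0.0675))
= 13.6 / (1 − 0.7136) = 13.6 / 0.2864 = 47.48 mg/L.

L₀ ≈ 47.5 mg/L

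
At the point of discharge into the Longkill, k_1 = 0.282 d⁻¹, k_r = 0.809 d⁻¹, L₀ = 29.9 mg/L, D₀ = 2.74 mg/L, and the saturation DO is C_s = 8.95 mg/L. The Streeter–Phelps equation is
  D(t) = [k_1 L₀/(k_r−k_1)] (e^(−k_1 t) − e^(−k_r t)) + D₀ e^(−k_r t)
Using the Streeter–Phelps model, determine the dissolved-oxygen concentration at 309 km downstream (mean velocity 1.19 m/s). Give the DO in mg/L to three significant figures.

Travel time t = x/v = 309 km / (1.19 m/s) = 309000 m / 1.19 m/s = 259700 s = 3.005 d.
k_1 L₀/(k_r−k_1) = 0.282×29.9/(0.809−0.282) = 8.432/0.5270 = 16.00 mg/L.
e^(−k_1 t) = e^(−0.282×3.005) = 0.4285; e^(−k_r t) = e^(−0.809×3.005) = 0.08792.
D = 16.00 × (0.4285 − 0.08792) + 2.74 × 0.08792 = 5.449 + 0.2409 = 5.690 mg/L.
DO = C_s − D = 8.95 − 5.690 = 3.260 mg/L.

DO ≈ 3.26 mg/L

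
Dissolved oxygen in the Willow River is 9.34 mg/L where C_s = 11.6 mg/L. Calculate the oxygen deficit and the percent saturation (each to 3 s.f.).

D ≈ 2.26 mg/L; 80.5 % saturation

D = C_s − C = 11.6 − 9.34 = 2.26 mg/L.
% saturation = 9.34/11.6 × 100 = 80.5 %.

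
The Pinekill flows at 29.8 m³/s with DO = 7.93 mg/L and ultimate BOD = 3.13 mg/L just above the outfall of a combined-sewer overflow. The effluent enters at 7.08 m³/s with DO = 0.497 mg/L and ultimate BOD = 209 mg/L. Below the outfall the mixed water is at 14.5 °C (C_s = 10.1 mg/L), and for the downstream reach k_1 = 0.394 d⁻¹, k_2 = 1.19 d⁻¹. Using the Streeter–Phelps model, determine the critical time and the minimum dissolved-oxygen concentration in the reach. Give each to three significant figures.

t_c ≈ 1.15 d; minimum DO ≈ 1.14 mg/L

Mixed DO = (29.8×7.93 + 7.08×0.497)/(29.8+7.08) = 239.8/36.88 = 6.503 mg/L.
Mixed L₀ = (29.8×3.13 + 7.08×209)/(36.88) = 1573/36.88 = 42.65 mg/L.
Initial deficit D₀ = C_s − DO₀ = 10.1 − 6.503 = 3.597 mg/L.
t_c = (1/0.7960) ln[(1.19/0.394)(1 − 3.597×0.7960/(0.394×42.65))] = 1.256 × ln(2.506) = 1.154 d.
D_c = (0.394/1.19) × 42.65 × e^(−0.394×1.154) = 0.3311 × 42.65 × 0.6347 = 8.962 mg/L.
Minimum DO = 10.1 − 8.962 = 1.138 mg/L.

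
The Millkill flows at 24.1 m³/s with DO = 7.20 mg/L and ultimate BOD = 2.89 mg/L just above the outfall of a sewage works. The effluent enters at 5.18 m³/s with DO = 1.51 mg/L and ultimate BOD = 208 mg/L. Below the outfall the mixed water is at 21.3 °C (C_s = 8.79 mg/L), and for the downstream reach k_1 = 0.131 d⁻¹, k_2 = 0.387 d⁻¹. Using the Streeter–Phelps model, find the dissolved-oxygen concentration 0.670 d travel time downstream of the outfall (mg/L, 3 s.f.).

DO ≈ 3.89 mg/L

Mixed DO = (24.1×7.20 + 5.18×1.51)/(24.1+5.18) = 181.3/29.28 = 6.193 mg/L.
Mixed L₀ = (24.1×2.89 + 5.18×208)/(29.28) = 1147/29.28 = 39.18 mg/L.
Initial deficit D₀ = C_s − DO₀ = 8.79 − 6.193 = 2.597 mg/L.
D(0.670) = [0.131×39.18/(0.387−0.131)](e^(−0.131×0.670) − e^(−0.387×0.670)) + 2.597 e^(−0.387×0.670)
= 20.05 × (0.9160 − 0.7716) + 2.597 × 0.7716 = 4.898 mg/L.
DO = 8.79 − 4.898 = 3.892 mg/L.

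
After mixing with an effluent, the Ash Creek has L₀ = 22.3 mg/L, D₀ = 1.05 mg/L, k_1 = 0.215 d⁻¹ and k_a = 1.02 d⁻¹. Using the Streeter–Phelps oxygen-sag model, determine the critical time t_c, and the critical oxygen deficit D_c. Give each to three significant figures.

t_c ≈ 1.69 d; D_c ≈ 3.27 mg/L

With k_a/k_1 = 4.744 and 1 − D₀(k_a−k_1)/(k_1 L₀) = 0.8237,
t_c = ln(4.744 × 0.8237) / (1.02 − 0.215) = ln(3.908) / 0.8050 = 1.363/0.8050 = 1.693 d.
L(t_c) = L₀ e^(−k_1 t_c) = 22.3 × 0.6949 = 15.50 mg/L, and at the critical point k_a D_c = k_1 L, so D_c = (0.215/1.02) × 15.50 = 3.266 mg/L.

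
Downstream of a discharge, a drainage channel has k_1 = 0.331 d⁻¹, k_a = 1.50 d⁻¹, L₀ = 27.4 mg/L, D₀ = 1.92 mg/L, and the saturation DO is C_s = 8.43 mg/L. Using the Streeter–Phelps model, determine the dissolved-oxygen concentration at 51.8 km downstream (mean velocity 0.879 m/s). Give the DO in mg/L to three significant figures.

DO ≈ 4.34 mg/L

Travel time t = x/v = 51.8 km / (0.879 m/s) = 51800 m / 0.879 m/s = 58930 s = 0.6821 d.
k_1 L₀/(k_a−k_1) = 0.331×27.4/(1.50−0.331) = 9.069/1.169 = 7.758 mg/L.
e^(−k_1 t) = e^(−0.331×0.6821) = 0.7979; e^(−k_a t) = e^(−1.50×0.6821) = 0.3595.
D = 7.758 × (0.7979 − 0.3595) + 1.92 × 0.3595 = 3.401 + 0.6902 = 4.092 mg/L.
DO = C_s − D = 8.43 − 4.092 = 4.338 mg/L.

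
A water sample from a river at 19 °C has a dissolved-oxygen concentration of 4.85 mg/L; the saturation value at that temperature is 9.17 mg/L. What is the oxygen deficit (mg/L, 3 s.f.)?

D = C_s − C = 9.17 − 4.85 = 4.32 mg/L.

D ≈ 4.32 mg/L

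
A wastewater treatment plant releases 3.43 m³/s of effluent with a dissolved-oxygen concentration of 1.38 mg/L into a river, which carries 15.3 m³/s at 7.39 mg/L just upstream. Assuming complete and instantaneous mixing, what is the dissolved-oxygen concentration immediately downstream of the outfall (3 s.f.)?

Flow-weighted mixing: C = (Q_r C_r + Q_w C_w)/(Q_r + Q_w)
= (15.3×7.39 + 3.43×1.38)/(15.3 + 3.43) = 117.8/18.73 = 6.289 mg/L.

6.29 mg/L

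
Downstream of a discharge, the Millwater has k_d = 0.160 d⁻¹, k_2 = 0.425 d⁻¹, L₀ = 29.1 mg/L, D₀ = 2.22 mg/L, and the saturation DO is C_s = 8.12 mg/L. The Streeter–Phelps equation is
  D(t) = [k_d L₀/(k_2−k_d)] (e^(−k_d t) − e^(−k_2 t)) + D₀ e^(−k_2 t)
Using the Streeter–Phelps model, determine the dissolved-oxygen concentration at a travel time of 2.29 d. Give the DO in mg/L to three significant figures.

k_d L₀/(k_2−k_d) = 0.160×29.1/(0.425−0.160) = 4.656/0.2650 = 17.57 mg/L.
e^(−k_d t) = e^(−0.160×2.290) = 0.6932; e^(−k_2 t) = e^(−0.425×2.290) = 0.3779.
D = 17.57 × (0.6932 − 0.3779) + 2.22 × 0.3779 = 5.541 + 0.8388 = 6.380 mg/L.
DO = C_s − D = 8.12 − 6.380 = 1.740 mg/L.

DO ≈ 1.74 mg/L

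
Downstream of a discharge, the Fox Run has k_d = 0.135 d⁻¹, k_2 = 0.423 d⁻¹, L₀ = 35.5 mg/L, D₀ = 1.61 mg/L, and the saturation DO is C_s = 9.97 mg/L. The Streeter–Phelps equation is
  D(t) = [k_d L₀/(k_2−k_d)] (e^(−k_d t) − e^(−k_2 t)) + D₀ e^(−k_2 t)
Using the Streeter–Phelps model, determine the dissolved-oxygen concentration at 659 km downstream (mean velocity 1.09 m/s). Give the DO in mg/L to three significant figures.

Travel time t = x/v = 659 km / (1.09 m/s) = 659000 m / 1.09 m/s = 604600 s = 6.998 d.
k_d L₀/(k_2−k_d) = 0.135×35.5/(0.423−0.135) = 4.793/0.2880 = 16.64 mg/L.
e^(−k_d t) = e^(−0.135×6.998) = 0.3888; e^(−k_2 t) = e^(−0.423×6.998) = 0.05182.
D = 16.64 × (0.3888 − 0.05182) + 1.61 × 0.05182 = 5.608 + 0.08343 = 5.691 mg/L.
DO = C_s − D = 9.97 − 5.691 = 4.279 mg/L.

DO ≈ 4.28 mg/L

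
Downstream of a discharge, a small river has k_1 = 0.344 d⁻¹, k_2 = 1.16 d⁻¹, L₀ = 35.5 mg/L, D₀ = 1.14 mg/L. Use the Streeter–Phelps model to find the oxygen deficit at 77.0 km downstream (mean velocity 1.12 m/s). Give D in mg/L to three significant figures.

D ≈ 5.89 mg/L

Travel time t = x/v = 77.0 km / (1.12 m/s) = 77000 m / 1.12 m/s = 68750 s = 0.7957 d.
k_1 L₀/(k_2−k_1) = 0.344×35.5/(1.16−0.344) = 12.21/0.8160 = 14.97 mg/L.
e^(−k_1 t) = e^(−0.344×0.7957) = 0.7605; e^(−k_2 t) = e^(−1.16×0.7957) = 0.3973.
D = 14.97 × (0.7605 − 0.3973) + 1.14 × 0.3973 = 5.436 + 0.4529 = 5.889 mg/L.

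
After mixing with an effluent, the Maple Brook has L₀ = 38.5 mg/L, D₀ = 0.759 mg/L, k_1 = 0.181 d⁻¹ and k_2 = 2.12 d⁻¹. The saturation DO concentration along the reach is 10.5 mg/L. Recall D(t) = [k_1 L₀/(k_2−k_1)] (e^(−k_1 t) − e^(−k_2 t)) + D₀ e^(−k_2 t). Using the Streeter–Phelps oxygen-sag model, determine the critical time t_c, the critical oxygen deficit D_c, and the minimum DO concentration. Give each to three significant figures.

t_c ≈ 1.15 d; D_c ≈ 2.67 mg/L; min DO ≈ 7.83 mg/L

t_c = [1/(k_2−k_1)] ln[(k_2/k_1)(1 − D₀(k_2−k_1)/(k_1 L₀))]
= [1/(2.12−0.181)] ln[(2.12/0.181)(1 − 0.759×1.939/(0.181×38.5))]
= (1/1.939) ln[11.71 × 0.7888] = 0.5157 × ln(9.239) = 0.5157 × 2.223 = 1.147 d.
L(t_c) = L₀ e^(−k_1 t_c) = 38.5 × 0.8126 = 31.28 mg/L, and at the critical point k_2 D_c = k_1 L, so D_c = (0.181/2.12) × 31.28 = 2.671 mg/L.
Minimum DO = C_s − D_c = 10.5 − 2.671 = 7.829 mg/L.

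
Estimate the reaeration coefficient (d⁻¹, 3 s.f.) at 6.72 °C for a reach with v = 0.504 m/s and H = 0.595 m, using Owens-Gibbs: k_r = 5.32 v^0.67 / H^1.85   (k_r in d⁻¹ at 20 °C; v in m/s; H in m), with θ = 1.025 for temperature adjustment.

k_r ≈ 6.33 d⁻¹

k_r(20) = 5.32 × 0.504^0.67 / 0.595^1.85 = 5.32 × 0.6319 / 0.3827 = 8.784 d⁻¹.
k_r(6.72) = 8.784 × 1.025^(6.72−20) = 8.784 × 0.7204 = 6.328 d⁻¹.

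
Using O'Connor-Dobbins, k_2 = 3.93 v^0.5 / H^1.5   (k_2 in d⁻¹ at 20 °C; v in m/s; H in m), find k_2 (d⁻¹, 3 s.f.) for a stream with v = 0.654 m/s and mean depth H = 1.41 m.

k_2 = 3.93 × 0.654^0.5 / 1.41^1.5 = 3.93 × 0.8087 / 1.674 = 1.898 d⁻¹.

k_2 ≈ 1.90 d⁻¹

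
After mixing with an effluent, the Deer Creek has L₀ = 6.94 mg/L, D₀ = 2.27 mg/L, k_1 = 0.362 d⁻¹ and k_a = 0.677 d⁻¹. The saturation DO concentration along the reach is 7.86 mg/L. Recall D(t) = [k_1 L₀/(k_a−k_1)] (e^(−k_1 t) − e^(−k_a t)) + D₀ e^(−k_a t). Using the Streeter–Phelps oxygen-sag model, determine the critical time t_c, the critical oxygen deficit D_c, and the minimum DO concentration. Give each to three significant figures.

t_c ≈ 0.924 d; D_c ≈ 2.66 mg/L; min DO ≈ 5.20 mg/L

t_c = [1/(k_a−k_1)] ln[(k_a/k_1)(1 − D₀(k_a−k_1)/(k_1 L₀))]
= [1/(0.677−0.362)] ln[(0.677/0.362)(1 − 2.27×0.3150/(0.362×6.94))]
= (1/0.3150) ln[1.870 × 0.7154] = 3.175 × ln(1.338) = 3.175 × 0.2911 = 0.9241 d.
L(t_c) = L₀ e^(−k_1 t_c) = 6.94 × 0.7157 = 4.967 mg/L, and at the critical point k_a D_c = k_1 L, so D_c = (0.362/0.677) × 4.967 = 2.656 mg/L.
Minimum DO = C_s − D_c = 7.86 − 2.656 = 5.204 mg/L.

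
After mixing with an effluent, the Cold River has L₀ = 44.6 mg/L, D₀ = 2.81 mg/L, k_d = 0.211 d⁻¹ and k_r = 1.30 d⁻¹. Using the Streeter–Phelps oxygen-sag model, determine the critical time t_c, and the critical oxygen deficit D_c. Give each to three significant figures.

t_c ≈ 1.31 d; D_c ≈ 5.49 mg/L

t_c = [1/(k_r−k_d)] ln[(k_r/k_d)(1 − D₀(k_r−k_d)/(k_d L₀))]
= [1/(1.30−0.211)] ln[(1.30/0.211)(1 − 2.81×1.089/(0.211×44.6))]
= (1/1.089) ln[6.161 × 0.6748] = 0.9183 × ln(4.158) = 0.9183 × 1.425 = 1.309 d.
L(t_c) = L₀ e^(−k_d t_c) = 44.6 × 0.7587 = 33.84 mg/L, and at the critical point k_r D_c = k_d L, so D_c = (0.211/1.30) × 33.84 = 5.492 mg/L.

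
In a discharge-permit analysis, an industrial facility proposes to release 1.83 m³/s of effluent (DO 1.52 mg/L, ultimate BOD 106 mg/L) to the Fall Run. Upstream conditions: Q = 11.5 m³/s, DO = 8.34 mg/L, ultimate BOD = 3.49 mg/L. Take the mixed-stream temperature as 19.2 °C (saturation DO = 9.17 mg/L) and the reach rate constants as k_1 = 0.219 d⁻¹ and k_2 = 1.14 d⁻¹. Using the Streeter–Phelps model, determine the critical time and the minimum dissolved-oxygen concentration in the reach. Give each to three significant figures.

t_c ≈ 1.19 d; minimum DO ≈ 6.57 mg/L

Mixed DO = (11.5×8.34 + 1.83×1.52)/(11.5+1.83) = 98.69/13.33 = 7.404 mg/L.
Mixed L₀ = (11.5×3.49 + 1.83×106)/(13.33) = 234.1/13.33 = 17.56 mg/L.
Initial deficit D₀ = C_s − DO₀ = 9.17 − 7.404 = 1.766 mg/L.
t_c = (1/0.9210) ln[(1.14/0.219)(1 − 1.766×0.9210/(0.219×17.56))] = 1.086 × ln(3.004) = 1.194 d.
D_c = (0.219/1.14) × 17.56 × e^(−0.219×1.194) = 0.1921 × 17.56 × 0.7699 = 2.597 mg/L.
Minimum DO = 9.17 − 2.597 = 6.573 mg/L.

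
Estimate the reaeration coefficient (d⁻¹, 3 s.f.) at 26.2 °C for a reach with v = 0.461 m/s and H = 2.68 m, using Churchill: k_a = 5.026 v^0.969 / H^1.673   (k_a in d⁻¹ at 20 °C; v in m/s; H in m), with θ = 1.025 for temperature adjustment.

k_a(20) = 5.026 × 0.461^0.969 / 2.68^1.673 = 5.026 × 0.4722 / 5.203 = 0.4561 d⁻¹.
k_a(26.2) = 0.4561 × 1.025^(26.2−20) = 0.4561 × 1.165 = 0.5316 d⁻¹.

k_a ≈ 0.532 d⁻¹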